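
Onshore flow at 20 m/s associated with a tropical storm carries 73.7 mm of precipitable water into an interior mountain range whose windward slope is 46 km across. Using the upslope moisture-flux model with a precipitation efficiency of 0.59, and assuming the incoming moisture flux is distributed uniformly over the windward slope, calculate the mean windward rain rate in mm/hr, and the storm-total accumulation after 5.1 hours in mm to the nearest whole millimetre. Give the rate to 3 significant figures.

R ≈ 68.1 mm/hr; total ≈ 347 mm

Incoming column moisture flux per unit ridge length: F = V × PW = 20 × 73.7 = 1474 mm·m/s.
Spread over the 46 km slope with efficiency ε = 0.59: R = ε·F/W = 0.59 × 1474 / 46000 m = 1.891e-02 mm/s.
R = 1.891e-02 × 3600 = 68.1 mm/hr.
Over 5.1 h: total = 68.1 × 5.1 = 347.31 ≈ 347 mm.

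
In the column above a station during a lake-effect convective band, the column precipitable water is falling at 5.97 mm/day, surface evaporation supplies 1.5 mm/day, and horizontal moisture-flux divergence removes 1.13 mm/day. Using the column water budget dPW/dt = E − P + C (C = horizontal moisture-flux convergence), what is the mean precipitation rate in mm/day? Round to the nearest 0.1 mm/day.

P ≈ 6.3 mm/day

dPW/dt = -5.97 mm/day.
P = E + C − dPW/dt = 1.5 + (-1.13) − (-5.97) = 6.3 mm/day.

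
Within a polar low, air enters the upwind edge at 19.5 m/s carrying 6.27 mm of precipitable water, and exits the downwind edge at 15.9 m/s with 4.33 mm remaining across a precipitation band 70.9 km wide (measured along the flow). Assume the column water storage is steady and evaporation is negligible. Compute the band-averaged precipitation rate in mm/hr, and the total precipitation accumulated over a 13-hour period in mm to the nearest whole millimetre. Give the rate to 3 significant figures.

Column moisture flux per unit crosswind length is F = V × PW.
Inflow: F_in = 19.5 × 6.27 = 122.265 mm·m/s
Outflow: F_out = 15.9 × 4.33 = 68.847 mm·m/s
Steady-state rate R = (F_in − F_out)/L = (122.265 − 68.847) / 70900 m = 7.534e-04 mm/s.
R = 7.534e-04 × 3600 = 2.71 mm/hr.
Over 13 h: total = 2.71 × 13 = 35.23 ≈ 35 mm.

R ≈ 2.71 mm/hr; total ≈ 35 mm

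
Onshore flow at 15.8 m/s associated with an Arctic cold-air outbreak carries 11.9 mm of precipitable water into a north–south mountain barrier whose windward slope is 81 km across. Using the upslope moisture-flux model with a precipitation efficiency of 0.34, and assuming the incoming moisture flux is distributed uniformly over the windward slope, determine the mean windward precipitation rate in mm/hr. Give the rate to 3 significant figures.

R ≈ 2.84 mm/hr

Incoming column moisture flux per unit ridge length: F = V × PW = 15.8 × 11.9 = 188.02 mm·m/s.
Spread over the 81 km slope with efficiency ε = 0.34: R = ε·F/W = 0.34 × 188.02 / 81000 m = 7.892e-04 mm/s.
R = 7.892e-04 × 3600 = 2.84 mm/hr.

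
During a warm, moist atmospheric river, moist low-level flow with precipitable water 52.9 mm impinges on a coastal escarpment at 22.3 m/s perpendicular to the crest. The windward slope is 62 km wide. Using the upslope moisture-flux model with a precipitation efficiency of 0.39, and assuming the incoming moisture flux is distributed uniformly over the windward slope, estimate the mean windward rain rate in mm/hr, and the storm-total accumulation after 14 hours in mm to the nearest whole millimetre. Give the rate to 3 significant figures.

Incoming column moisture flux per unit ridge length: F = V × PW = 22.3 × 52.9 = 1179.67 mm·m/s.
Spread over the 62 km slope with efficiency ε = 0.39: R = ε·F/W = 0.39 × 1179.67 / 62000 m = 7.421e-03 mm/s.
R = 7.421e-03 × 3600 = 26.7 mm/hr.
Over 14 h: total = 26.7 × 14 = 373.8 ≈ 374 mm.

R ≈ 26.7 mm/hr; total ≈ 374 mm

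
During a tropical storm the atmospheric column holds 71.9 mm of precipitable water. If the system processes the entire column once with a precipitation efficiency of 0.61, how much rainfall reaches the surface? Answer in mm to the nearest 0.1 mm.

rainfall ≈ 43.9 mm

Rainfall = ε × PW = 0.61 × 71.9 = 43.9 mm.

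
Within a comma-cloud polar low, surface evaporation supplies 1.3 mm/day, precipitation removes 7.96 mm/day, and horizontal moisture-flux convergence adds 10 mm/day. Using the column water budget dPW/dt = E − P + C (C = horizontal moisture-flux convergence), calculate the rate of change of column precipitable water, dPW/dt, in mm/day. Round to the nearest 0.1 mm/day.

dPW/dt ≈ 3.3 mm/day

dPW/dt = E − P + C = 1.3 − 7.96 + (10) = 3.3 mm/day.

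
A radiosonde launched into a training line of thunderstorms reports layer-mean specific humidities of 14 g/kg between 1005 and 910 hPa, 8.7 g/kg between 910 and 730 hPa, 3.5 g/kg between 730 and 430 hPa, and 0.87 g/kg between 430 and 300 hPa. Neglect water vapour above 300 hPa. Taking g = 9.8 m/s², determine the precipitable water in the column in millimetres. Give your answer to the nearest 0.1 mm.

Precipitable water is the column-integrated vapour mass per unit area: PW = (1/g) Σ q̄ Δp, with q in kg/kg and Δp in Pa (1 kg/m² of water = 1 mm).
Layer 1005–910 hPa: Δp = 95 hPa = 9500 Pa, q̄ = 0.014 kg/kg → 0.014 × 9500 / 9.8 = 13.57 mm
Layer 910–730 hPa: Δp = 180 hPa = 18000 Pa, q̄ = 0.0087 kg/kg → 0.0087 × 18000 / 9.8 = 15.98 mm
Layer 730–430 hPa: Δp = 300 hPa = 30000 Pa, q̄ = 0.0035 kg/kg → 0.0035 × 30000 / 9.8 = 10.71 mm
Layer 430–300 hPa: Δp = 130 hPa = 13000 Pa, q̄ = 0.00087 kg/kg → 0.00087 × 13000 / 9.8 = 1.15 mm
PW = 13.57 + 15.98 + 10.71 + 1.15 = 41.41 ≈ 41.4 mm.

PW ≈ 41.4 mm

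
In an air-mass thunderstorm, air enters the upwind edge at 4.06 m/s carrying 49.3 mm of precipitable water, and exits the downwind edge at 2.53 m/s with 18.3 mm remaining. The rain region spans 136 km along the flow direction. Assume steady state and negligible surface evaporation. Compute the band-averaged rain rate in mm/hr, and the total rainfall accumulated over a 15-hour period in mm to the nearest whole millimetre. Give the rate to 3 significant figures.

Column moisture flux per unit crosswind length is F = V × PW.
Inflow: F_in = 4.06 × 49.3 = 200.158 mm·m/s
Outflow: F_out = 2.53 × 18.3 = 46.299 mm·m/s
Steady-state rate R = (F_in − F_out)/L = (200.158 − 46.299) / 136000 m = 1.131e-03 mm/s.
R = 1.131e-03 × 3600 = 4.07 mm/hr.
Over 15 h: total = 4.07 × 15 = 61.05 ≈ 61 mm.

R ≈ 4.07 mm/hr; total ≈ 61 mm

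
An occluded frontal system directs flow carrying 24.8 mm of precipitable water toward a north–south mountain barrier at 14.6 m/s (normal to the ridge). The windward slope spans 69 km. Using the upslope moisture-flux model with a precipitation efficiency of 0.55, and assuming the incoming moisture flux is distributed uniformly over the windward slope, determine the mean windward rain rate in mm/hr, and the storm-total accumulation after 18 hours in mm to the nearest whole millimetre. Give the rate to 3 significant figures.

R ≈ 10.4 mm/hr; total ≈ 187 mm

Incoming column moisture flux per unit ridge length: F = V × PW = 14.6 × 24.8 = 362.08 mm·m/s.
Spread over the 69 km slope with efficiency ε = 0.55: R = ε·F/W = 0.55 × 362.08 / 69000 m = 2.886e-03 mm/s.
R = 2.886e-03 × 3600 = 10.4 mm/hr.
Over 18 h: total = 10.4 × 18 = 187.2 ≈ 187 mm.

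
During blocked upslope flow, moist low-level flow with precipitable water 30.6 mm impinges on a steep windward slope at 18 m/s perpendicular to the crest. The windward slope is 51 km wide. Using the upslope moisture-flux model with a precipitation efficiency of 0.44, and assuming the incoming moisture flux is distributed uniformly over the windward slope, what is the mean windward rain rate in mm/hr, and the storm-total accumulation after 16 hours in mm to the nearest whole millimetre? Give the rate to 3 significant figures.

Incoming column moisture flux per unit ridge length: F = V × PW = 18 × 30.6 = 550.8 mm·m/s.
Spread over the 51 km slope with efficiency ε = 0.44: R = ε·F/W = 0.44 × 550.8 / 51000 m = 4.752e-03 mm/s.
R = 4.752e-03 × 3600 = 17.1 mm/hr.
Over 16 h: total = 17.1 × 16 = 273.6 ≈ 274 mm.

R ≈ 17.1 mm/hr; total ≈ 274 mm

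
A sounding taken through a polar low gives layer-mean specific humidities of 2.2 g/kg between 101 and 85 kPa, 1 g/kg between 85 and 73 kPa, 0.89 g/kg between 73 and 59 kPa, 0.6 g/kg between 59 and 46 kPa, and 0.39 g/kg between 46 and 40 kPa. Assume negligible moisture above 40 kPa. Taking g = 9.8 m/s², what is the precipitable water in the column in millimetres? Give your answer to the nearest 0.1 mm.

PW ≈ 7.1 mm

Precipitable water is the column-integrated vapour mass per unit area: PW = (1/g) Σ q̄ Δp, with q in kg/kg and Δp in Pa (1 kg/m² of water = 1 mm).
Layer 101–85 kPa: Δp = 160 hPa = 16000 Pa, q̄ = 0.0022 kg/kg → 0.0022 × 16000 / 9.8 = 3.59 mm
Layer 85–73 kPa: Δp = 120 hPa = 12000 Pa, q̄ = 0.001 kg/kg → 0.001 × 12000 / 9.8 = 1.22 mm
Layer 73–59 kPa: Δp = 140 hPa = 14000 Pa, q̄ = 0.00089 kg/kg → 0.00089 × 14000 / 9.8 = 1.27 mm
Layer 59–46 kPa: Δp = 130 hPa = 13000 Pa, q̄ = 0.0006 kg/kg → 0.0006 × 13000 / 9.8 = 0.80 mm
Layer 46–40 kPa: Δp = 60 hPa = 6000 Pa, q̄ = 0.00039 kg/kg → 0.00039 × 6000 / 9.8 = 0.24 mm
PW = 3.59 + 1.22 + 1.27 + 0.80 + 0.24 = 7.12 ≈ 7.1 mm.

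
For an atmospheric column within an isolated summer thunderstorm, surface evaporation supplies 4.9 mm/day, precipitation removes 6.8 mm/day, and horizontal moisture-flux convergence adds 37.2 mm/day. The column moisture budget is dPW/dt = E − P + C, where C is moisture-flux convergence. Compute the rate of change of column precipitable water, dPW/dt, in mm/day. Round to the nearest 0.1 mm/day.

dPW/dt ≈ 35.3 mm/day

dPW/dt = E − P + C = 4.9 − 6.8 + (37.2) = 35.3 mm/day.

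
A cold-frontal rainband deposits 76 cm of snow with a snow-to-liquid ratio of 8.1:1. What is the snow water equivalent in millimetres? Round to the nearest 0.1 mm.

SWE ≈ 93.8 mm

SWE = snow depth / ratio = 76 cm / 8.1 = 9.383 cm = 93.8 mm.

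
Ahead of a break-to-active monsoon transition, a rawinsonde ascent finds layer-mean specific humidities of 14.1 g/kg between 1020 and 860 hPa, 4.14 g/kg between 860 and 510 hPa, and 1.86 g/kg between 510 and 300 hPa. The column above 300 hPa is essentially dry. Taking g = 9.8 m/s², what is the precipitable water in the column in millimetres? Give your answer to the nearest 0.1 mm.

Precipitable water is the column-integrated vapour mass per unit area: PW = (1/g) Σ q̄ Δp, with q in kg/kg and Δp in Pa (1 kg/m² of water = 1 mm).
Layer 1020–860 hPa: Δp = 160 hPa = 16000 Pa, q̄ = 0.0141 kg/kg → 0.0141 × 16000 / 9.8 = 23.02 mm
Layer 860–510 hPa: Δp = 350 hPa = 35000 Pa, q̄ = 0.00414 kg/kg → 0.00414 × 35000 / 9.8 = 14.79 mm
Layer 510–300 hPa: Δp = 210 hPa = 21000 Pa, q̄ = 0.00186 kg/kg → 0.00186 × 21000 / 9.8 = 3.99 mm
PW = 23.02 + 14.79 + 3.99 = 41.80 ≈ 41.8 mm.

PW ≈ 41.8 mm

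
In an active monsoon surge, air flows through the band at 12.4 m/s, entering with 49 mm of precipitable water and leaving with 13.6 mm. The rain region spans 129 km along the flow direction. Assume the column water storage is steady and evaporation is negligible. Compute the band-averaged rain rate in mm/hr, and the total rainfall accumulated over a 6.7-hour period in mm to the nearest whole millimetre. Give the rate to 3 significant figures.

Column moisture flux per unit crosswind length is F = V × PW.
Inflow: F_in = 12.4 × 49 = 607.6 mm·m/s
Outflow: F_out = 12.4 × 13.6 = 168.64 mm·m/s
Steady-state rate R = (F_in − F_out)/L = (607.6 − 168.64) / 129000 m = 3.403e-03 mm/s.
R = 3.403e-03 × 3600 = 12.3 mm/hr.
Over 6.7 h: total = 12.3 × 6.7 = 82.41 ≈ 82 mm.

R ≈ 12.3 mm/hr; total ≈ 82 mm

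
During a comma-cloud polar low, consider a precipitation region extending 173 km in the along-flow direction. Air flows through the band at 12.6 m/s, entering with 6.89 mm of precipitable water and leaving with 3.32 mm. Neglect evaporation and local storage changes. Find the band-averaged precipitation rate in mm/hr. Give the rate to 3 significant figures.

Column moisture flux per unit crosswind length is F = V × PW.
Inflow: F_in = 12.6 × 6.89 = 86.814 mm·m/s
Outflow: F_out = 12.6 × 3.32 = 41.832 mm·m/s
Steady-state rate R = (F_in − F_out)/L = (86.814 − 41.832) / 173000 m = 2.600e-04 mm/s.
R = 2.600e-04 × 3600 = 0.936 mm/hr.

R ≈ 0.936 mm/hr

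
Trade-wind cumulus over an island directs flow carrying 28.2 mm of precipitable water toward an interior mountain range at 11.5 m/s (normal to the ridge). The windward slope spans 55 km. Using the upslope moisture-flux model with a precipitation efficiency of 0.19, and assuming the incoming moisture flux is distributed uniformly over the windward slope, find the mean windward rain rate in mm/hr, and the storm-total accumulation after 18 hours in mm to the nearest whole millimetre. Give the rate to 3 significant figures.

Incoming column moisture flux per unit ridge length: F = V × PW = 11.5 × 28.2 = 324.3 mm·m/s.
Spread over the 55 km slope with efficiency ε = 0.19: R = ε·F/W = 0.19 × 324.3 / 55000 m = 1.120e-03 mm/s.
R = 1.120e-03 × 3600 = 4.03 mm/hr.
Over 18 h: total = 4.03 × 18 = 72.54 ≈ 73 mm.

R ≈ 4.03 mm/hr; total ≈ 73 mm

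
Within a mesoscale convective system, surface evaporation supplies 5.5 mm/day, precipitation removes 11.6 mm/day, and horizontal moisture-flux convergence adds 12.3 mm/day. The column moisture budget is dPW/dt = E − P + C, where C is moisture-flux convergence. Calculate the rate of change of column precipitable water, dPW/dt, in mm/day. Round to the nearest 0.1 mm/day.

dPW/dt ≈ 6.2 mm/day

dPW/dt = E − P + C = 5.5 − 11.6 + (12.3) = 6.2 mm/day.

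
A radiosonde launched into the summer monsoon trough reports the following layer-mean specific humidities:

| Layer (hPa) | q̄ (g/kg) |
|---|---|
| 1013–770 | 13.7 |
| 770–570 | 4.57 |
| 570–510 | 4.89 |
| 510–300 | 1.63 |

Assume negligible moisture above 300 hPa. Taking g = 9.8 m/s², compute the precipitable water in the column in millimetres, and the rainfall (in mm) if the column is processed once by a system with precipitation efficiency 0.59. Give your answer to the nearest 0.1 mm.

Precipitable water is the column-integrated vapour mass per unit area: PW = (1/g) Σ q̄ Δp, with q in kg/kg and Δp in Pa (1 kg/m² of water = 1 mm).
Layer 1013–770 hPa: Δp = 243 hPa = 24300 Pa, q̄ = 0.0137 kg/kg → 0.0137 × 24300 / 9.8 = 33.97 mm
Layer 770–570 hPa: Δp = 200 hPa = 20000 Pa, q̄ = 0.00457 kg/kg → 0.00457 × 20000 / 9.8 = 9.33 mm
Layer 570–510 hPa: Δp = 60 hPa = 6000 Pa, q̄ = 0.00489 kg/kg → 0.00489 × 6000 / 9.8 = 2.99 mm
Layer 510–300 hPa: Δp = 210 hPa = 21000 Pa, q̄ = 0.00163 kg/kg → 0.00163 × 21000 / 9.8 = 3.49 mm
PW = 33.97 + 9.33 + 2.99 + 3.49 = 49.78 ≈ 49.8 mm.
Rainfall = ε × PW = 0.59 × 49.8 = 29.4 mm.

PW ≈ 49.8 mm; rainfall ≈ 29.4 mm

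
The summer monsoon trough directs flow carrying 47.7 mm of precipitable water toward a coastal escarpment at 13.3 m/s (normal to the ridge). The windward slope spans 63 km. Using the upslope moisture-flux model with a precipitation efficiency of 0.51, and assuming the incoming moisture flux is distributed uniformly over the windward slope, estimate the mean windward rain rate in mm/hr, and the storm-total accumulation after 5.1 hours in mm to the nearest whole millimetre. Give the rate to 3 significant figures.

R ≈ 18.5 mm/hr; total ≈ 94 mm

Incoming column moisture flux per unit ridge length: F = V × PW = 13.3 × 47.7 = 634.41 mm·m/s.
Spread over the 63 km slope with efficiency ε = 0.51: R = ε·F/W = 0.51 × 634.41 / 63000 m = 5.136e-03 mm/s.
R = 5.136e-03 × 3600 = 18.5 mm/hr.
Over 5.1 h: total = 18.5 × 5.1 = 94.35 ≈ 94 mm.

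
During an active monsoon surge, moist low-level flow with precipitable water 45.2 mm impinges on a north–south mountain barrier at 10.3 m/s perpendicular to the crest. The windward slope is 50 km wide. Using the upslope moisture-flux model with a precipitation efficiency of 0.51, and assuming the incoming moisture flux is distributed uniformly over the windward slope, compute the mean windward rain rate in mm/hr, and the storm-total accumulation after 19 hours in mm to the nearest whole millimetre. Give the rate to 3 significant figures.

R ≈ 17.1 mm/hr; total ≈ 325 mm

Incoming column moisture flux per unit ridge length: F = V × PW = 10.3 × 45.2 = 465.56 mm·m/s.
Spread over the 50 km slope with efficiency ε = 0.51: R = ε·F/W = 0.51 × 465.56 / 50000 m = 4.749e-03 mm/s.
R = 4.749e-03 × 3600 = 17.1 mm/hr.
Over 19 h: total = 17.1 × 19 = 324.9 ≈ 325 mm.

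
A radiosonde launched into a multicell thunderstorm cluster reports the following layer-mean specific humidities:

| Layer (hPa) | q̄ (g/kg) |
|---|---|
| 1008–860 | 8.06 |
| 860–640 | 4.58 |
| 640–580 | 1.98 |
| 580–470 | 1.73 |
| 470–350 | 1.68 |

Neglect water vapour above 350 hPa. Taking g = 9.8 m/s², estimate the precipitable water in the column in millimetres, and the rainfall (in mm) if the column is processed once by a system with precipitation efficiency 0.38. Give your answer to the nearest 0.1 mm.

Precipitable water is the column-integrated vapour mass per unit area: PW = (1/g) Σ q̄ Δp, with q in kg/kg and Δp in Pa (1 kg/m² of water = 1 mm).
Layer 1008–860 hPa: Δp = 148 hPa = 14800 Pa, q̄ = 0.00806 kg/kg → 0.00806 × 14800 / 9.8 = 12.17 mm
Layer 860–640 hPa: Δp = 220 hPa = 22000 Pa, q̄ = 0.00458 kg/kg → 0.00458 × 22000 / 9.8 = 10.28 mm
Layer 640–580 hPa: Δp = 60 hPa = 6000 Pa, q̄ = 0.00198 kg/kg → 0.00198 × 6000 / 9.8 = 1.21 mm
Layer 580–470 hPa: Δp = 110 hPa = 11000 Pa, q̄ = 0.00173 kg/kg → 0.00173 × 11000 / 9.8 = 1.94 mm
Layer 470–350 hPa: Δp = 120 hPa = 12000 Pa, q̄ = 0.00168 kg/kg → 0.00168 × 12000 / 9.8 = 2.06 mm
PW = 12.17 + 10.28 + 1.21 + 1.94 + 2.06 = 27.66 ≈ 27.7 mm.
Rainfall = ε × PW = 0.38 × 27.7 = 10.5 mm.

PW ≈ 27.7 mm; rainfall ≈ 10.5 mm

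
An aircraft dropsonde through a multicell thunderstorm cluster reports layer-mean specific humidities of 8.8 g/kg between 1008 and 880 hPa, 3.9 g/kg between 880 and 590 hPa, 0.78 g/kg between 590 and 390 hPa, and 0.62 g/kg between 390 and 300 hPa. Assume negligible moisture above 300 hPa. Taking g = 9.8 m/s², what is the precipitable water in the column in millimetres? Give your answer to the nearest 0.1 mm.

PW ≈ 25.2 mm

Precipitable water is the column-integrated vapour mass per unit area: PW = (1/g) Σ q̄ Δp, with q in kg/kg and Δp in Pa (1 kg/m² of water = 1 mm).
Layer 1008–880 hPa: Δp = 128 hPa = 12800 Pa, q̄ = 0.0088 kg/kg → 0.0088 × 12800 / 9.8 = 11.49 mm
Layer 880–590 hPa: Δp = 290 hPa = 29000 Pa, q̄ = 0.0039 kg/kg → 0.0039 × 29000 / 9.8 = 11.54 mm
Layer 590–390 hPa: Δp = 200 hPa = 20000 Pa, q̄ = 0.00078 kg/kg → 0.00078 × 20000 / 9.8 = 1.59 mm
Layer 390–300 hPa: Δp = 90 hPa = 9000 Pa, q̄ = 0.00062 kg/kg → 0.00062 × 9000 / 9.8 = 0.57 mm
PW = 11.49 + 11.54 + 1.59 + 0.57 = 25.19 ≈ 25.2 mm.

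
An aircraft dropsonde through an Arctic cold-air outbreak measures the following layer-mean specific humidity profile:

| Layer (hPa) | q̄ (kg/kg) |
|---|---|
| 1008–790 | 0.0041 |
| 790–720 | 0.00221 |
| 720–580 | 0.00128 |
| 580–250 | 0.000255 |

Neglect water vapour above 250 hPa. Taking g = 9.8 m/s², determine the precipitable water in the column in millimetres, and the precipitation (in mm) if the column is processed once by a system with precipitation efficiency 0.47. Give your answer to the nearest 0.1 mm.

PW ≈ 13.4 mm; precipitation ≈ 6.3 mm

Precipitable water is the column-integrated vapour mass per unit area: PW = (1/g) Σ q̄ Δp, with q in kg/kg and Δp in Pa (1 kg/m² of water = 1 mm).
Layer 1008–790 hPa: Δp = 218 hPa = 21800 Pa, q̄ = 0.0041 kg/kg → 0.0041 × 21800 / 9.8 = 9.12 mm
Layer 790–720 hPa: Δp = 70 hPa = 7000 Pa, q̄ = 0.00221 kg/kg → 0.00221 × 7000 / 9.8 = 1.58 mm
Layer 720–580 hPa: Δp = 140 hPa = 14000 Pa, q̄ = 0.00128 kg/kg → 0.00128 × 14000 / 9.8 = 1.83 mm
Layer 580–250 hPa: Δp = 330 hPa = 33000 Pa, q̄ = 0.000255 kg/kg → 0.000255 × 33000 / 9.8 = 0.86 mm
PW = 9.12 + 1.58 + 1.83 + 0.86 = 13.39 ≈ 13.4 mm.
Precipitation = ε × PW = 0.47 × 13.4 = 6.3 mm.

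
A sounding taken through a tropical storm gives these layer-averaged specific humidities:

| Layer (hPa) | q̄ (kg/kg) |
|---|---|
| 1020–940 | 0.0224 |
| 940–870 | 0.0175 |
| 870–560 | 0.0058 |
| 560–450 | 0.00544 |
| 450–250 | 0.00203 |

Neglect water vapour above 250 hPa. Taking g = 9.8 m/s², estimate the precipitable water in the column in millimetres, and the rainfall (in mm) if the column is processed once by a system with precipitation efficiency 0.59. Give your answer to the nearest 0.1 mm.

Precipitable water is the column-integrated vapour mass per unit area: PW = (1/g) Σ q̄ Δp, with q in kg/kg and Δp in Pa (1 kg/m² of water = 1 mm).
Layer 1020–940 hPa: Δp = 80 hPa = 8000 Pa, q̄ = 0.0224 kg/kg → 0.0224 × 8000 / 9.8 = 18.29 mm
Layer 940–870 hPa: Δp = 70 hPa = 7000 Pa, q̄ = 0.0175 kg/kg → 0.0175 × 7000 / 9.8 = 12.50 mm
Layer 870–560 hPa: Δp = 310 hPa = 31000 Pa, q̄ = 0.0058 kg/kg → 0.0058 × 31000 / 9.8 = 18.35 mm
Layer 560–450 hPa: Δp = 110 hPa = 11000 Pa, q̄ = 0.00544 kg/kg → 0.00544 × 11000 / 9.8 = 6.11 mm
Layer 450–250 hPa: Δp = 200 hPa = 20000 Pa, q̄ = 0.00203 kg/kg → 0.00203 × 20000 / 9.8 = 4.14 mm
PW = 18.29 + 12.50 + 18.35 + 6.11 + 4.14 = 59.39 ≈ 59.4 mm.
Rainfall = ε × PW = 0.59 × 59.4 = 35.0 mm.

PW ≈ 59.4 mm; rainfall ≈ 35.0 mm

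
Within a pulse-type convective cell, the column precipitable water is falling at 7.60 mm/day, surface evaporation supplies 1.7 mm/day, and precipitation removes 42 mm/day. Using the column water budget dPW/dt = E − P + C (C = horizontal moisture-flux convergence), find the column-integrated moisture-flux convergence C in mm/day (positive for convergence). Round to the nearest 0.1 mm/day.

dPW/dt = -7.60 mm/day.
C = dPW/dt − E + P = (-7.60) − 1.7 + 42 = 32.7 mm/day.

C ≈ 32.7 mm/day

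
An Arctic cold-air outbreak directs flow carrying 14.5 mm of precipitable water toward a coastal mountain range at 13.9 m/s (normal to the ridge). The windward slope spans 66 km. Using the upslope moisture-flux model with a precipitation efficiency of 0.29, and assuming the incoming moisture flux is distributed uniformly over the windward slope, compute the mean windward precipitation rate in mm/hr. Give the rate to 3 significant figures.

Incoming column moisture flux per unit ridge length: F = V × PW = 13.9 × 14.5 = 201.55 mm·m/s.
Spread over the 66 km slope with efficiency ε = 0.29: R = ε·F/W = 0.29 × 201.55 / 66000 m = 8.856e-04 mm/s.
R = 8.856e-04 × 3600 = 3.19 mm/hr.

R ≈ 3.19 mm/hr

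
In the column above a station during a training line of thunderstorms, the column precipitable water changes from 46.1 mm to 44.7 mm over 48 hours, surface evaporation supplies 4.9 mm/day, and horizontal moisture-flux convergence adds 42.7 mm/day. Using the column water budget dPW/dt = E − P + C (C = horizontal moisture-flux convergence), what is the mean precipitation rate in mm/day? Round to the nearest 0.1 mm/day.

P ≈ 48.3 mm/day

dPW/dt = (44.7 − 46.1) mm / (48/24 day) = -0.700 mm/day.
P = E + C − dPW/dt = 4.9 + (42.7) − (-0.700) = 48.3 mm/day.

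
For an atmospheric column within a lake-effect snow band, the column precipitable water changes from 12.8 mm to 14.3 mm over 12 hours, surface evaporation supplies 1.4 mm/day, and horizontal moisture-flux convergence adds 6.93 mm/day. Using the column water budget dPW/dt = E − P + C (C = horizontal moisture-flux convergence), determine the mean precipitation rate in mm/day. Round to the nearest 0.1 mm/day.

P ≈ 5.3 mm/day

dPW/dt = (14.3 − 12.8) mm / (12/24 day) = +3.000 mm/day.
P = E + C − dPW/dt = 1.4 + (6.93) − (+3.000) = 5.3 mm/day.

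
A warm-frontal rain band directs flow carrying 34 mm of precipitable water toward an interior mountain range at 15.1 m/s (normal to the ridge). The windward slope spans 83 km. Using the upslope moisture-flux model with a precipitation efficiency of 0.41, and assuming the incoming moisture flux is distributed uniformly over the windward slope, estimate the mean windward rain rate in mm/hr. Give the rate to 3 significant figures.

R ≈ 9.13 mm/hr

Incoming column moisture flux per unit ridge length: F = V × PW = 15.1 × 34 = 513.4 mm·m/s.
Spread over the 83 km slope with efficiency ε = 0.41: R = ε·F/W = 0.41 × 513.4 / 83000 m = 2.536e-03 mm/s.
R = 2.536e-03 × 3600 = 9.13 mm/hr.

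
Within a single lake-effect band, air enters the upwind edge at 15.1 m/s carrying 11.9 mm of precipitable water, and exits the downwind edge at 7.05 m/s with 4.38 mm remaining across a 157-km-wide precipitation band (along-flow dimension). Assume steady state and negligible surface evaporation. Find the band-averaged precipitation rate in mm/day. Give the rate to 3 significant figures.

Column moisture flux per unit crosswind length is F = V × PW.
Inflow: F_in = 15.1 × 11.9 = 179.69 mm·m/s
Outflow: F_out = 7.05 × 4.38 = 30.879 mm·m/s
Steady-state rate R = (F_in − F_out)/L = (179.69 − 30.879) / 157000 m = 9.478e-04 mm/s.
R = 9.478e-04 × 3600 × 24 = 81.9 mm/day.

R ≈ 81.9 mm/day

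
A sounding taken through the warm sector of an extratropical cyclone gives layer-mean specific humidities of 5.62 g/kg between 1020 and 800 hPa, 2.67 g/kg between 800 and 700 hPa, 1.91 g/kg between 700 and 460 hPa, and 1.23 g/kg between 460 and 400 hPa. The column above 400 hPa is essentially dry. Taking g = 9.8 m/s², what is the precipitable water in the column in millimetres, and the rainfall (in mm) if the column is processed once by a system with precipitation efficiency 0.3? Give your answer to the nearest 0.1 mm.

Precipitable water is the column-integrated vapour mass per unit area: PW = (1/g) Σ q̄ Δp, with q in kg/kg and Δp in Pa (1 kg/m² of water = 1 mm).
Layer 1020–800 hPa: Δp = 220 hPa = 22000 Pa, q̄ = 0.00562 kg/kg → 0.00562 × 22000 / 9.8 = 12.62 mm
Layer 800–700 hPa: Δp = 100 hPa = 10000 Pa, q̄ = 0.00267 kg/kg → 0.00267 × 10000 / 9.8 = 2.72 mm
Layer 700–460 hPa: Δp = 240 hPa = 24000 Pa, q̄ = 0.00191 kg/kg → 0.00191 × 24000 / 9.8 = 4.68 mm
Layer 460–400 hPa: Δp = 60 hPa = 6000 Pa, q̄ = 0.00123 kg/kg → 0.00123 × 6000 / 9.8 = 0.75 mm
PW = 12.62 + 2.72 + 4.68 + 0.75 = 20.77 ≈ 20.8 mm.
Rainfall = ε × PW = 0.3 × 20.8 = 6.2 mm.

PW ≈ 20.8 mm; rainfall ≈ 6.2 mm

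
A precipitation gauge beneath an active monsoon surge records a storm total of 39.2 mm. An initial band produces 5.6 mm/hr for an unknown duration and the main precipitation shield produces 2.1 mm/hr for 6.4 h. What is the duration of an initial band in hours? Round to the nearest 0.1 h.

Known phases: 2.1 × 6.4 = 13.44 mm.
Remaining depth = 39.2 − 13.44 = 25.76 mm.
Duration = 25.76 / 5.6 = 4.6 h.

duration ≈ 4.6 h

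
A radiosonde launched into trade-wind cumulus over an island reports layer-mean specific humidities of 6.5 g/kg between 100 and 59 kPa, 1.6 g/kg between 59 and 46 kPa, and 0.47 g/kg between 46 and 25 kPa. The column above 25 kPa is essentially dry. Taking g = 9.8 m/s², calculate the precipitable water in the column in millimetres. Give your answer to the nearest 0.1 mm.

PW ≈ 30.3 mm

Precipitable water is the column-integrated vapour mass per unit area: PW = (1/g) Σ q̄ Δp, with q in kg/kg and Δp in Pa (1 kg/m² of water = 1 mm).
Layer 100–59 kPa: Δp = 410 hPa = 41000 Pa, q̄ = 0.0065 kg/kg → 0.0065 × 41000 / 9.8 = 27.19 mm
Layer 59–46 kPa: Δp = 130 hPa = 13000 Pa, q̄ = 0.0016 kg/kg → 0.0016 × 13000 / 9.8 = 2.12 mm
Layer 46–25 kPa: Δp = 210 hPa = 21000 Pa, q̄ = 0.00047 kg/kg → 0.00047 × 21000 / 9.8 = 1.01 mm
PW = 27.19 + 2.12 + 1.01 = 30.32 ≈ 30.3 mm.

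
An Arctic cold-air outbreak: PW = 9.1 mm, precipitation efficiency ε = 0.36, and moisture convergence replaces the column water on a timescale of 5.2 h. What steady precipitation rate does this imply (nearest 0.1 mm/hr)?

Each overturning extracts ε × PW = 0.36 × 9.1 = 3.276 mm.
Rate = ε·PW / τ = 3.276 / 5.2 h = 0.6 mm/hr.

R ≈ 0.6 mm/hr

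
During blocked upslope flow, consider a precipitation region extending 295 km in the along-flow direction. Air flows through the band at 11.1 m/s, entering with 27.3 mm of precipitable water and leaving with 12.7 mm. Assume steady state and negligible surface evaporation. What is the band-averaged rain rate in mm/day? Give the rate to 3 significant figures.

R ≈ 47.5 mm/day

Column moisture flux per unit crosswind length is F = V × PW.
Inflow: F_in = 11.1 × 27.3 = 303.03 mm·m/s
Outflow: F_out = 11.1 × 12.7 = 140.97 mm·m/s
Steady-state rate R = (F_in − F_out)/L = (303.03 − 140.97) / 295000 m = 5.494e-04 mm/s.
R = 5.494e-04 × 3600 × 24 = 47.5 mm/day.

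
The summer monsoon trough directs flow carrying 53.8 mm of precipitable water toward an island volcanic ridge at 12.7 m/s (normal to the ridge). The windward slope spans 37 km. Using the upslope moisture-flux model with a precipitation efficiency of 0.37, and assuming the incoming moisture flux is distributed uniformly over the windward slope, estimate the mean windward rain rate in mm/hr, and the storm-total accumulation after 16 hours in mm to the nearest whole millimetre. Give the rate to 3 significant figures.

Incoming column moisture flux per unit ridge length: F = V × PW = 12.7 × 53.8 = 683.26 mm·m/s.
Spread over the 37 km slope with efficiency ε = 0.37: R = ε·F/W = 0.37 × 683.26 / 37000 m = 6.833e-03 mm/s.
R = 6.833e-03 × 3600 = 24.6 mm/hr.
Over 16 h: total = 24.6 × 16 = 393.6 ≈ 394 mm.

R ≈ 24.6 mm/hr; total ≈ 394 mm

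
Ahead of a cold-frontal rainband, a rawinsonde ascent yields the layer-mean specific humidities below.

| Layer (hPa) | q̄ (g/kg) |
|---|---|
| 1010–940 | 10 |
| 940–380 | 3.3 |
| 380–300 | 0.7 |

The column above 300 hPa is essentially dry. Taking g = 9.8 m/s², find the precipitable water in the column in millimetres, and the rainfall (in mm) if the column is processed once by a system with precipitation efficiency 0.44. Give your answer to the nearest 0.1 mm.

PW ≈ 26.6 mm; rainfall ≈ 11.7 mm

Precipitable water is the column-integrated vapour mass per unit area: PW = (1/g) Σ q̄ Δp, with q in kg/kg and Δp in Pa (1 kg/m² of water = 1 mm).
Layer 1010–940 hPa: Δp = 70 hPa = 7000 Pa, q̄ = 0.01 kg/kg → 0.01 × 7000 / 9.8 = 7.14 mm
Layer 940–380 hPa: Δp = 560 hPa = 56000 Pa, q̄ = 0.0033 kg/kg → 0.0033 × 56000 / 9.8 = 18.86 mm
Layer 380–300 hPa: Δp = 80 hPa = 8000 Pa, q̄ = 0.0007 kg/kg → 0.0007 × 8000 / 9.8 = 0.57 mm
PW = 7.14 + 18.86 + 0.57 = 26.57 ≈ 26.6 mm.
Rainfall = ε × PW = 0.44 × 26.6 = 11.7 mm.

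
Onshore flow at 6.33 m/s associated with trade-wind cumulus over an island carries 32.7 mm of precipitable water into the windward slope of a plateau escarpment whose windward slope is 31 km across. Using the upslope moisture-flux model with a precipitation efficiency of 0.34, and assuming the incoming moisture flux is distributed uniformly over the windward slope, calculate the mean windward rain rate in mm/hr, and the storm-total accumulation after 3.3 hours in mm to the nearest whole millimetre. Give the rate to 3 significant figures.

R ≈ 8.17 mm/hr; total ≈ 27 mm

Incoming column moisture flux per unit ridge length: F = V × PW = 6.33 × 32.7 = 206.991 mm·m/s.
Spread over the 31 km slope with efficiency ε = 0.34: R = ε·F/W = 0.34 × 206.991 / 31000 m = 2.270e-03 mm/s.
R = 2.270e-03 × 3600 = 8.17 mm/hr.
Over 3.3 h: total = 8.17 × 3.3 = 26.961 ≈ 27 mm.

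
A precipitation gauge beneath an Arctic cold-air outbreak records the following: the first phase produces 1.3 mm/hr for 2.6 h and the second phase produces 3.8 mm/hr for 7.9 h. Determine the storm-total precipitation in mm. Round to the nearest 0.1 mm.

total ≈ 33.4 mm

Total = Σ Rᵢ Δtᵢ = 1.3 × 2.6 + 3.8 × 7.9
      = 3.38 + 30.02 = 33.4 mm.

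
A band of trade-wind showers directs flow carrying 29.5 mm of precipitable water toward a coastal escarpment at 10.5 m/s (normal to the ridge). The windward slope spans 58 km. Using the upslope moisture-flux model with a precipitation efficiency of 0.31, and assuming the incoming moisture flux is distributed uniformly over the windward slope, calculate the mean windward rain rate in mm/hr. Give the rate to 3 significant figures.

Incoming column moisture flux per unit ridge length: F = V × PW = 10.5 × 29.5 = 309.75 mm·m/s.
Spread over the 58 km slope with efficiency ε = 0.31: R = ε·F/W = 0.31 × 309.75 / 58000 m = 1.656e-03 mm/s.
R = 1.656e-03 × 3600 = 5.96 mm/hr.

R ≈ 5.96 mm/hr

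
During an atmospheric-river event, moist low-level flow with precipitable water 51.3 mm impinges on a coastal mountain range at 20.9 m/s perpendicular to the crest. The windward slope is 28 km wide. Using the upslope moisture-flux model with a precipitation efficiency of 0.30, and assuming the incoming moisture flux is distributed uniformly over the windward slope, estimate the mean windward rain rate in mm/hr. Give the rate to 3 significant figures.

Incoming column moisture flux per unit ridge length: F = V × PW = 20.9 × 51.3 = 1072.17 mm·m/s.
Spread over the 28 km slope with efficiency ε = 0.30: R = ε·F/W = 0.30 × 1072.17 / 28000 m = 1.149e-02 mm/s.
R = 1.149e-02 × 3600 = 41.4 mm/hr.

R ≈ 41.4 mm/hr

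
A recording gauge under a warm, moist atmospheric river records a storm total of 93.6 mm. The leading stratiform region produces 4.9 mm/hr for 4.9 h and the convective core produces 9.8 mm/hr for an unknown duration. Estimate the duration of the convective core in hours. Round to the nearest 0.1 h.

duration ≈ 7.1 h

Known phases: 4.9 × 4.9 = 24.01 mm.
Remaining depth = 93.6 − 24.01 = 69.59 mm.
Duration = 69.59 / 9.8 = 7.1 h.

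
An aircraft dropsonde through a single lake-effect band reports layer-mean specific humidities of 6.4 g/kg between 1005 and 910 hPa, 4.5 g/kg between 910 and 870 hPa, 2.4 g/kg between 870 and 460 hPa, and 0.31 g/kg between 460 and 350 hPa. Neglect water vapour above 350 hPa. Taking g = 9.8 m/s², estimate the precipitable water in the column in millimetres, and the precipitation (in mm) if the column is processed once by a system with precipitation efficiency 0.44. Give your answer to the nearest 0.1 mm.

PW ≈ 18.4 mm; precipitation ≈ 8.1 mm

Precipitable water is the column-integrated vapour mass per unit area: PW = (1/g) Σ q̄ Δp, with q in kg/kg and Δp in Pa (1 kg/m² of water = 1 mm).
Layer 1005–910 hPa: Δp = 95 hPa = 9500 Pa, q̄ = 0.0064 kg/kg → 0.0064 × 9500 / 9.8 = 6.20 mm
Layer 910–870 hPa: Δp = 40 hPa = 4000 Pa, q̄ = 0.0045 kg/kg → 0.0045 × 4000 / 9.8 = 1.84 mm
Layer 870–460 hPa: Δp = 410 hPa = 41000 Pa, q̄ = 0.0024 kg/kg → 0.0024 × 41000 / 9.8 = 10.04 mm
Layer 460–350 hPa: Δp = 110 hPa = 11000 Pa, q̄ = 0.00031 kg/kg → 0.00031 × 11000 / 9.8 = 0.35 mm
PW = 6.20 + 1.84 + 10.04 + 0.35 = 18.43 ≈ 18.4 mm.
Precipitation = ε × PW = 0.44 × 18.4 = 8.1 mm.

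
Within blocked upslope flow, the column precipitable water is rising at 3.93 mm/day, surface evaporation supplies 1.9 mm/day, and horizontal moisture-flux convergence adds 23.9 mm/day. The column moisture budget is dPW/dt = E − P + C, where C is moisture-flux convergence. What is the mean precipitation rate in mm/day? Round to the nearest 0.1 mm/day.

P ≈ 21.9 mm/day

dPW/dt = +3.93 mm/day.
P = E + C − dPW/dt = 1.9 + (23.9) − (+3.93) = 21.9 mm/day.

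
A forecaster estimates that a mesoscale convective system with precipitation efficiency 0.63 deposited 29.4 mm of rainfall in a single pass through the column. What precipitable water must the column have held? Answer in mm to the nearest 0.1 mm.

PW = rainfall / ε = 29.4 / 0.63 = 46.7 mm.

PW ≈ 46.7 mm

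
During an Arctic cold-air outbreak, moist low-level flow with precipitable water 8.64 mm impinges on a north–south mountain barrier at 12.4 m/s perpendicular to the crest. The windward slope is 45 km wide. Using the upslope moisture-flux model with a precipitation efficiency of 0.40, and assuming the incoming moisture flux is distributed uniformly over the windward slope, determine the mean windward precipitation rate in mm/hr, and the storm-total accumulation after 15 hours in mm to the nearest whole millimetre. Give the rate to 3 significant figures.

R ≈ 3.43 mm/hr; total ≈ 51 mm

Incoming column moisture flux per unit ridge length: F = V × PW = 12.4 × 8.64 = 107.136 mm·m/s.
Spread over the 45 km slope with efficiency ε = 0.40: R = ε·F/W = 0.40 × 107.136 / 45000 m = 9.523e-04 mm/s.
R = 9.523e-04 × 3600 = 3.43 mm/hr.
Over 15 h: total = 3.43 × 15 = 51.45 ≈ 51 mm.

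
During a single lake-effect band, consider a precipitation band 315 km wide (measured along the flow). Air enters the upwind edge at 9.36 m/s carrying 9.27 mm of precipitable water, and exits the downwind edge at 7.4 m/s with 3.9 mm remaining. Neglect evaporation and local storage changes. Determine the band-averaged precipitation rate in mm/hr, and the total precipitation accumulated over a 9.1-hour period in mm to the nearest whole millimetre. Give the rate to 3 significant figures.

Column moisture flux per unit crosswind length is F = V × PW.
Inflow: F_in = 9.36 × 9.27 = 86.7672 mm·m/s
Outflow: F_out = 7.4 × 3.9 = 28.86 mm·m/s
Steady-state rate R = (F_in − F_out)/L = (86.7672 − 28.86) / 315000 m = 1.838e-04 mm/s.
R = 1.838e-04 × 3600 = 0.662 mm/hr.
Over 9.1 h: total = 0.662 × 9.1 = 6.0242 ≈ 6 mm.

R ≈ 0.662 mm/hr; total ≈ 6 mm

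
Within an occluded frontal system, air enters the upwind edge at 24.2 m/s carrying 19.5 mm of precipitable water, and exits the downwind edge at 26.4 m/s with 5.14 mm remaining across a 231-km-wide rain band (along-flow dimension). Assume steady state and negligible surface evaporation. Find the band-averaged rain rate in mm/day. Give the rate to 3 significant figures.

Column moisture flux per unit crosswind length is F = V × PW.
Inflow: F_in = 24.2 × 19.5 = 471.9 mm·m/s
Outflow: F_out = 26.4 × 5.14 = 135.696 mm·m/s
Steady-state rate R = (F_in − F_out)/L = (471.9 − 135.696) / 231000 m = 1.455e-03 mm/s.
R = 1.455e-03 × 3600 × 24 = 126 mm/day.

R ≈ 126 mm/day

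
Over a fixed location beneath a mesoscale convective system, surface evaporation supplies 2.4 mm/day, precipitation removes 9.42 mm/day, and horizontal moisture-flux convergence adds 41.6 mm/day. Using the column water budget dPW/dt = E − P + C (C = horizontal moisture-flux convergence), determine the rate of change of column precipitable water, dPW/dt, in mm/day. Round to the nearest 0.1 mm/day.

dPW/dt = E − P + C = 2.4 − 9.42 + (41.6) = 34.6 mm/day.

dPW/dt ≈ 34.6 mm/day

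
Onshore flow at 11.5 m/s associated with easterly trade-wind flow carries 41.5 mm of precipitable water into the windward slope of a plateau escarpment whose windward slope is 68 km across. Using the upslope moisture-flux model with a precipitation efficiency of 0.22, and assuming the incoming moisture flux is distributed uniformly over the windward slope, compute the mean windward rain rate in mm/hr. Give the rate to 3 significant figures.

R ≈ 5.56 mm/hr

Incoming column moisture flux per unit ridge length: F = V × PW = 11.5 × 41.5 = 477.25 mm·m/s.
Spread over the 68 km slope with efficiency ε = 0.22: R = ε·F/W = 0.22 × 477.25 / 68000 m = 1.544e-03 mm/s.
R = 1.544e-03 × 3600 = 5.56 mm/hr.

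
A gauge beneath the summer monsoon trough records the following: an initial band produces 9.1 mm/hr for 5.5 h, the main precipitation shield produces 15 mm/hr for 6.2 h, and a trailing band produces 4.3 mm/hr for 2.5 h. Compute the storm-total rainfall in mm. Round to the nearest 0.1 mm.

total ≈ 153.8 mm

Total = Σ Rᵢ Δtᵢ = 9.1 × 5.5 + 15 × 6.2 + 4.3 × 2.5
      = 50.05 + 93 + 10.75 = 153.8 mm.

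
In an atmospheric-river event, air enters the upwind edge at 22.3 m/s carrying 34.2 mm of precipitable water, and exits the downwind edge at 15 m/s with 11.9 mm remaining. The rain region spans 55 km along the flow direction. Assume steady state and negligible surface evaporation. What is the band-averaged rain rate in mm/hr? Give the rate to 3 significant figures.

Column moisture flux per unit crosswind length is F = V × PW.
Inflow: F_in = 22.3 × 34.2 = 762.66 mm·m/s
Outflow: F_out = 15 × 11.9 = 178.5 mm·m/s
Steady-state rate R = (F_in − F_out)/L = (762.66 − 178.5) / 55000 m = 1.062e-02 mm/s.
R = 1.062e-02 × 3600 = 38.2 mm/hr.

R ≈ 38.2 mm/hr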